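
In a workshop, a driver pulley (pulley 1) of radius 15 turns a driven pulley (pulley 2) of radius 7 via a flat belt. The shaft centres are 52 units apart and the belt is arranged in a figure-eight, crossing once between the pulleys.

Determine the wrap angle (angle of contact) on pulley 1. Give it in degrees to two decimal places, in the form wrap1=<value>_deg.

crossed belt: β = asin((r1+r2)/C) = asin(22/52) = 25.0290°
wrap1 = wrap2 = π + 2β = 230.0580°

wrap1=230.06_deg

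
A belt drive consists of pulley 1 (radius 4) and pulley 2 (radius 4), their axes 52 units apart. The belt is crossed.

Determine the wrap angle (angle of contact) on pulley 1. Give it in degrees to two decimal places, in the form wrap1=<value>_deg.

wrap1=197.70_deg

crossed belt: β = asin((r1+r2)/C) = asin(8/52) = 8.8499°
wrap1 = wrap2 = π + 2β = 197.6998°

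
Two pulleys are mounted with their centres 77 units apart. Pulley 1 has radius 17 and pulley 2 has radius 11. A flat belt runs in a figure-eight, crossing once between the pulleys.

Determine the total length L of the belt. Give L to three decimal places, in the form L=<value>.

L=252.263

crossed belt: β = asin((r1+r2)/C) = asin(28/77) = 21.3237°
wrap1 = wrap2 = π + 2β = 222.6474°
tangent length = C·cosβ = 71.7287
L = (r1+r2)·wrap + 2·C·cosβ = 28·3.8859 + 2·71.7287 = 252.2633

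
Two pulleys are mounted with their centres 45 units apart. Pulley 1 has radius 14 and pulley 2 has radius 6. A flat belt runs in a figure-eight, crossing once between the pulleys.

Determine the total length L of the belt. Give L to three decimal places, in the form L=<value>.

crossed belt: β = asin((r1+r2)/C) = asin(20/45) = 26.3878°
wrap1 = wrap2 = π + 2β = 232.7756°
tangent length = C·cosβ = 40.3113
L = (r1+r2)·wrap + 2·C·cosβ = 20·4.0627 + 2·40.3113 = 161.8766

L=161.877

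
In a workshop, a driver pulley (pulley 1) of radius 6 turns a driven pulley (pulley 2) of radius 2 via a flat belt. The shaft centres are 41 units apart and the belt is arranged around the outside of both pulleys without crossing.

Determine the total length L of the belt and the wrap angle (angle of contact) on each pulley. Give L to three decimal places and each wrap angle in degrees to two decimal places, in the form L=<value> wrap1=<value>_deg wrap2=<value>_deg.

L=107.523 wrap1=191.20_deg wrap2=168.80_deg

open belt: β = asin((r2−r1)/C) = asin(-4/41) = -5.5987°
wrap1 = π − 2β = 191.1975°
wrap2 = π + 2β = 168.8025°
tangent length = C·cosβ = 40.8044
L = r1·wrap1 + r2·wrap2 + 2·C·cosβ = 6·3.3370 + 2·2.9462 + 2·40.8044 = 107.5233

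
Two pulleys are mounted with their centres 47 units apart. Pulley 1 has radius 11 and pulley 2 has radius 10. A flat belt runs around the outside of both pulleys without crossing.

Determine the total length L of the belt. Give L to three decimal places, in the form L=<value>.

open belt: β = asin((r2−r1)/C) = asin(-1/47) = -1.2192°
wrap1 = π − 2β = 182.4383°
wrap2 = π + 2β = 177.5617°
tangent length = C·cosβ = 46.9894
L = r1·wrap1 + r2·wrap2 + 2·C·cosβ = 11·3.1841 + 10·3.0990 + 2·46.9894 = 159.9947

L=159.995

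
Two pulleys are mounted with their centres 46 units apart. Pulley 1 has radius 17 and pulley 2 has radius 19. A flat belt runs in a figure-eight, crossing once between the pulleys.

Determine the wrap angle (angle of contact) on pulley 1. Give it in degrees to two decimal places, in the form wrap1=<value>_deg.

crossed belt: β = asin((r1+r2)/C) = asin(36/46) = 51.5000°
wrap1 = wrap2 = π + 2β = 283.0001°

wrap1=283.00_deg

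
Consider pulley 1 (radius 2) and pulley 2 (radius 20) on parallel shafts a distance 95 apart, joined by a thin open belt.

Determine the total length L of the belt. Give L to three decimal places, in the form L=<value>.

L=262.536

open belt: β = asin((r2−r1)/C) = asin(18/95) = 10.9221°
wrap1 = π − 2β = 158.1559°
wrap2 = π + 2β = 201.8441°
tangent length = C·cosβ = 93.2792
L = r1·wrap1 + r2·wrap2 + 2·C·cosβ = 2·2.7603 + 20·3.5228 + 2·93.2792 = 262.5359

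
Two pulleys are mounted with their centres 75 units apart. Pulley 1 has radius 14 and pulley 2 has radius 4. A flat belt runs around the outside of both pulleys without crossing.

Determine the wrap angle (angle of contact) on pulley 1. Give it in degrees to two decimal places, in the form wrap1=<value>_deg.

wrap1=195.32_deg

open belt: β = asin((r2−r1)/C) = asin(-10/75) = -7.6623°
wrap1 = π − 2β = 195.3245°
wrap2 = π + 2β = 164.6755°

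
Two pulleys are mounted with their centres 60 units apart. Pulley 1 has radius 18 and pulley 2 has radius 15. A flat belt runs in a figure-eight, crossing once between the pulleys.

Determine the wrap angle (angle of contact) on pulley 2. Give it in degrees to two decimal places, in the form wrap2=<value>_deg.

wrap2=246.73_deg

crossed belt: β = asin((r1+r2)/C) = asin(33/60) = 33.3670°
wrap1 = wrap2 = π + 2β = 246.7340°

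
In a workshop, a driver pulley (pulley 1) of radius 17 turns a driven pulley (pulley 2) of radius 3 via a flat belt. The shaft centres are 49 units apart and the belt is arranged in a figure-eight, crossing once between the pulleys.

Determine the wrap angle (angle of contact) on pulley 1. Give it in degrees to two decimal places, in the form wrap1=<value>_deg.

wrap1=228.18_deg

crossed belt: β = asin((r1+r2)/C) = asin(20/49) = 24.0895°
wrap1 = wrap2 = π + 2β = 228.1790°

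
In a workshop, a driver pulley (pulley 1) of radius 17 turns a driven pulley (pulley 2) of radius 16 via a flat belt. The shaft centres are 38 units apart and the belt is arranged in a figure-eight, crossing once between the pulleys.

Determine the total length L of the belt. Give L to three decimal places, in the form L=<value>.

crossed belt: β = asin((r1+r2)/C) = asin(33/38) = 60.2757°
wrap1 = wrap2 = π + 2β = 300.5513°
tangent length = C·cosβ = 18.8414
L = (r1+r2)·wrap + 2·C·cosβ = 33·5.2456 + 2·18.8414 = 210.7880

L=210.788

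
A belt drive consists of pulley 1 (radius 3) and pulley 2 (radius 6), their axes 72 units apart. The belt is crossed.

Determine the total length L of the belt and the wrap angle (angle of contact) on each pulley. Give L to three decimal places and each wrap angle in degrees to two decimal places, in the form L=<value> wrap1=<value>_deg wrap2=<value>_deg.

L=173.401 wrap1=194.36_deg wrap2=194.36_deg

crossed belt: β = asin((r1+r2)/C) = asin(9/72) = 7.1808°
wrap1 = wrap2 = π + 2β = 194.3615°
tangent length = C·cosβ = 71.4353
L = (r1+r2)·wrap + 2·C·cosβ = 9·3.3922 + 2·71.4353 = 173.4008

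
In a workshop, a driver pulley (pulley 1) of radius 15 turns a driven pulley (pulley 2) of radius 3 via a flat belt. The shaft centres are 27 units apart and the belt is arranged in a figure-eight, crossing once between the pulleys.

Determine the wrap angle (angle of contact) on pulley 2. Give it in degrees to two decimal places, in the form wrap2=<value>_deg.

crossed belt: β = asin((r1+r2)/C) = asin(18/27) = 41.8103°
wrap1 = wrap2 = π + 2β = 263.6206°

wrap2=263.62_deg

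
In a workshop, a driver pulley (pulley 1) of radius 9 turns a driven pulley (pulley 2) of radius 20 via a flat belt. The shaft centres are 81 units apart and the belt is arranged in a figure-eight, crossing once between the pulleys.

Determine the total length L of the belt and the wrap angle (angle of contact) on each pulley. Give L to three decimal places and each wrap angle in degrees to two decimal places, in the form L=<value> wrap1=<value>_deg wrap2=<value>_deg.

crossed belt: β = asin((r1+r2)/C) = asin(29/81) = 20.9789°
wrap1 = wrap2 = π + 2β = 221.9579°
tangent length = C·cosβ = 75.6307
L = (r1+r2)·wrap + 2·C·cosβ = 29·3.8739 + 2·75.6307 = 263.6043

L=263.604 wrap1=221.96_deg wrap2=221.96_deg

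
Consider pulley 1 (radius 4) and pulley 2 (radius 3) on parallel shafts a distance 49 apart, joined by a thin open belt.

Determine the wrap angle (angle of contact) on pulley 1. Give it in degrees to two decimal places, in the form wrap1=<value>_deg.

open belt: β = asin((r2−r1)/C) = asin(-1/49) = -1.1694°
wrap1 = π − 2β = 182.3388°
wrap2 = π + 2β = 177.6612°

wrap1=182.34_deg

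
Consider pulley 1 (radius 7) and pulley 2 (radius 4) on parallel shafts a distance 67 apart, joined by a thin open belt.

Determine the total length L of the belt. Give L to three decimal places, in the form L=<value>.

open belt: β = asin((r2−r1)/C) = asin(-3/67) = -2.5663°
wrap1 = π − 2β = 185.1327°
wrap2 = π + 2β = 174.8673°
tangent length = C·cosβ = 66.9328
L = r1·wrap1 + r2·wrap2 + 2·C·cosβ = 7·3.2312 + 4·3.0520 + 2·66.9328 = 168.6919

L=168.692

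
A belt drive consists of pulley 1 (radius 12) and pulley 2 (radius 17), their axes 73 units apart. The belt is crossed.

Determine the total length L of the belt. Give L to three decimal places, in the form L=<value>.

crossed belt: β = asin((r1+r2)/C) = asin(29/73) = 23.4070°
wrap1 = wrap2 = π + 2β = 226.8140°
tangent length = C·cosβ = 66.9925
L = (r1+r2)·wrap + 2·C·cosβ = 29·3.9587 + 2·66.9925 = 248.7860

L=248.786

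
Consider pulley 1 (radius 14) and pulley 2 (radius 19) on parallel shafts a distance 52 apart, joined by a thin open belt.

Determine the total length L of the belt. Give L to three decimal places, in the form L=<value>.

L=208.154

open belt: β = asin((r2−r1)/C) = asin(5/52) = 5.5177°
wrap1 = π − 2β = 168.9645°
wrap2 = π + 2β = 191.0355°
tangent length = C·cosβ = 51.7591
L = r1·wrap1 + r2·wrap2 + 2·C·cosβ = 14·2.9490 + 19·3.3342 + 2·51.7591 = 208.1537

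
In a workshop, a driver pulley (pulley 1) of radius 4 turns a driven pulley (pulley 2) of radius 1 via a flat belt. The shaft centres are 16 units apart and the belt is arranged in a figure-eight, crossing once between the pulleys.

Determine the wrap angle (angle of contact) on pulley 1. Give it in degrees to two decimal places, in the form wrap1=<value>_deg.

wrap1=216.42_deg

crossed belt: β = asin((r1+r2)/C) = asin(5/16) = 18.2100°
wrap1 = wrap2 = π + 2β = 216.4199°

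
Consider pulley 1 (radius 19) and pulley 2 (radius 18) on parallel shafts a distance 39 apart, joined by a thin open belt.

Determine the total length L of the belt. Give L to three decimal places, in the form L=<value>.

open belt: β = asin((r2−r1)/C) = asin(-1/39) = -1.4693°
wrap1 = π − 2β = 182.9386°
wrap2 = π + 2β = 177.0614°
tangent length = C·cosβ = 38.9872
L = r1·wrap1 + r2·wrap2 + 2·C·cosβ = 19·3.1929 + 18·3.0903 + 2·38.9872 = 194.2646

L=194.265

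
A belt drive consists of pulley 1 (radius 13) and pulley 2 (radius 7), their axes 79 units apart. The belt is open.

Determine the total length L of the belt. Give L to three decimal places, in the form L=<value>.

L=221.288

open belt: β = asin((r2−r1)/C) = asin(-6/79) = -4.3558°
wrap1 = π − 2β = 188.7115°
wrap2 = π + 2β = 171.2885°
tangent length = C·cosβ = 78.7718
L = r1·wrap1 + r2·wrap2 + 2·C·cosβ = 13·3.2936 + 7·2.9895 + 2·78.7718 = 221.2878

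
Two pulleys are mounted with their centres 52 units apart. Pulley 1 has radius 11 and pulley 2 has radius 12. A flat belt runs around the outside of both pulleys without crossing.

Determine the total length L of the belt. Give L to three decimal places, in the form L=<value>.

open belt: β = asin((r2−r1)/C) = asin(1/52) = 1.1019°
wrap1 = π − 2β = 177.7962°
wrap2 = π + 2β = 182.2038°
tangent length = C·cosβ = 51.9904
L = r1·wrap1 + r2·wrap2 + 2·C·cosβ = 11·3.1031 + 12·3.1801 + 2·51.9904 = 176.2759

L=176.276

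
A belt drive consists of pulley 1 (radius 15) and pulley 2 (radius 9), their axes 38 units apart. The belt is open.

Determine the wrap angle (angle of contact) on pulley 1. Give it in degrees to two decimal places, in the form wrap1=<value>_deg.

open belt: β = asin((r2−r1)/C) = asin(-6/38) = -9.0847°
wrap1 = π − 2β = 198.1694°
wrap2 = π + 2β = 161.8306°

wrap1=198.17_deg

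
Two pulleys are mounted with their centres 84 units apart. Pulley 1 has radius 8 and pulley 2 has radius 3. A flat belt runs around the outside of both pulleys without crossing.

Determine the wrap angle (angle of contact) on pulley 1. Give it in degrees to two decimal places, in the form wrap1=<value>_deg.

open belt: β = asin((r2−r1)/C) = asin(-5/84) = -3.4125°
wrap1 = π − 2β = 186.8250°
wrap2 = π + 2β = 173.1750°

wrap1=186.82_deg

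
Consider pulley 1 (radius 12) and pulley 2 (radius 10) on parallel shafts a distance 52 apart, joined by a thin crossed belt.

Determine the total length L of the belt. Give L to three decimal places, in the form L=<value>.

crossed belt: β = asin((r1+r2)/C) = asin(22/52) = 25.0290°
wrap1 = wrap2 = π + 2β = 230.0580°
tangent length = C·cosβ = 47.1169
L = (r1+r2)·wrap + 2·C·cosβ = 22·4.0153 + 2·47.1169 = 182.5697

L=182.570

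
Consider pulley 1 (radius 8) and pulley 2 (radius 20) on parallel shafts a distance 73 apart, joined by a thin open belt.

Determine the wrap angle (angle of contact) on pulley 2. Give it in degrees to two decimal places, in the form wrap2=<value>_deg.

open belt: β = asin((r2−r1)/C) = asin(12/73) = 9.4614°
wrap1 = π − 2β = 161.0771°
wrap2 = π + 2β = 198.9229°

wrap2=198.92_deg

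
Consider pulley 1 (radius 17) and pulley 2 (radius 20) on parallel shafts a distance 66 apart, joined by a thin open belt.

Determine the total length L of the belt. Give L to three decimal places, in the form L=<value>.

L=248.375

open belt: β = asin((r2−r1)/C) = asin(3/66) = 2.6053°
wrap1 = π − 2β = 174.7895°
wrap2 = π + 2β = 185.2105°
tangent length = C·cosβ = 65.9318
L = r1·wrap1 + r2·wrap2 + 2·C·cosβ = 17·3.0507 + 20·3.2325 + 2·65.9318 = 248.3753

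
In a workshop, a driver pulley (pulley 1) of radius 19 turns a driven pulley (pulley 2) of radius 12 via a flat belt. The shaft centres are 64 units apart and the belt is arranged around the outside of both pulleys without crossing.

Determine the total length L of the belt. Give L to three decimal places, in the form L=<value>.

open belt: β = asin((r2−r1)/C) = asin(-7/64) = -6.2793°
wrap1 = π − 2β = 192.5586°
wrap2 = π + 2β = 167.4414°
tangent length = C·cosβ = 63.6160
L = r1·wrap1 + r2·wrap2 + 2·C·cosβ = 19·3.3608 + 12·2.9224 + 2·63.6160 = 226.1558

L=226.156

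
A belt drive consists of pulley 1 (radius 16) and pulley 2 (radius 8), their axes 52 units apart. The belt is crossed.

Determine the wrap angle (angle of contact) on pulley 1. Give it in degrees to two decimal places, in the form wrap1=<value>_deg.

wrap1=234.97_deg

crossed belt: β = asin((r1+r2)/C) = asin(24/52) = 27.4864°
wrap1 = wrap2 = π + 2β = 234.9729°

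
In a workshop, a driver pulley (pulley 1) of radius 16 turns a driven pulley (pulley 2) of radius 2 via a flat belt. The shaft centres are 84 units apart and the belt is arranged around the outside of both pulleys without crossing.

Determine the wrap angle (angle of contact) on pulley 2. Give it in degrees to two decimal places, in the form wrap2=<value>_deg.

open belt: β = asin((r2−r1)/C) = asin(-14/84) = -9.5941°
wrap1 = π − 2β = 199.1881°
wrap2 = π + 2β = 160.8119°

wrap2=160.81_deg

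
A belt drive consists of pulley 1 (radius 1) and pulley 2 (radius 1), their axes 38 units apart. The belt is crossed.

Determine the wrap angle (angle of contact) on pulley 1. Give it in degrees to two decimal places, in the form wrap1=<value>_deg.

crossed belt: β = asin((r1+r2)/C) = asin(2/38) = 3.0170°
wrap1 = wrap2 = π + 2β = 186.0339°

wrap1=186.03_deg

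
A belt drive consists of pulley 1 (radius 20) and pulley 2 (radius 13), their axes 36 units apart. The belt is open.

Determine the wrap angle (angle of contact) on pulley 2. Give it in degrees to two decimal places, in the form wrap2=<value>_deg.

open belt: β = asin((r2−r1)/C) = asin(-7/36) = -11.2123°
wrap1 = π − 2β = 202.4245°
wrap2 = π + 2β = 157.5755°

wrap2=157.58_deg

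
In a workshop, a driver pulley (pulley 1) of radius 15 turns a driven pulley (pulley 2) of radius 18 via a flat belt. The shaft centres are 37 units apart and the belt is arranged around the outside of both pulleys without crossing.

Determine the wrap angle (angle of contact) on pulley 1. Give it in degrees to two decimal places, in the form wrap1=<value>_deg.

wrap1=170.70_deg

open belt: β = asin((r2−r1)/C) = asin(3/37) = 4.6507°
wrap1 = π − 2β = 170.6986°
wrap2 = π + 2β = 189.3014°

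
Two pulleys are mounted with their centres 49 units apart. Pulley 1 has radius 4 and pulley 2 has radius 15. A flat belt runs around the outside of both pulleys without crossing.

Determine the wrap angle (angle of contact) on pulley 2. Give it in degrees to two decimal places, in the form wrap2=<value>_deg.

open belt: β = asin((r2−r1)/C) = asin(11/49) = 12.9729°
wrap1 = π − 2β = 154.0542°
wrap2 = π + 2β = 205.9458°

wrap2=205.95_deg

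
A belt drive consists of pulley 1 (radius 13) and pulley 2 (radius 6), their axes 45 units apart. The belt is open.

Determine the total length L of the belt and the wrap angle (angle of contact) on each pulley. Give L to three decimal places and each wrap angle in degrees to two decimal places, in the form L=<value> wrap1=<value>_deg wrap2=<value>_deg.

open belt: β = asin((r2−r1)/C) = asin(-7/45) = -8.9490°
wrap1 = π − 2β = 197.8980°
wrap2 = π + 2β = 162.1020°
tangent length = C·cosβ = 44.4522
L = r1·wrap1 + r2·wrap2 + 2·C·cosβ = 13·3.4540 + 6·2.8292 + 2·44.4522 = 150.7814

L=150.781 wrap1=197.90_deg wrap2=162.10_deg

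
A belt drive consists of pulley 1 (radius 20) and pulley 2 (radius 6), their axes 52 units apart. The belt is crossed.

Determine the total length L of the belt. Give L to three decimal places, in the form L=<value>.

L=198.975

crossed belt: β = asin((r1+r2)/C) = asin(26/52) = 30.0000°
wrap1 = wrap2 = π + 2β = 240.0000°
tangent length = C·cosβ = 45.0333
L = (r1+r2)·wrap + 2·C·cosβ = 26·4.1888 + 2·45.0333 = 198.9752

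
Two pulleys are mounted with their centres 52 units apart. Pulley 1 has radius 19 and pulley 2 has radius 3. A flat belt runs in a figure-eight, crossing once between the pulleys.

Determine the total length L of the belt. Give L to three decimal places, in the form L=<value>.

crossed belt: β = asin((r1+r2)/C) = asin(22/52) = 25.0290°
wrap1 = wrap2 = π + 2β = 230.0580°
tangent length = C·cosβ = 47.1169
L = (r1+r2)·wrap + 2·C·cosβ = 22·4.0153 + 2·47.1169 = 182.5697

L=182.570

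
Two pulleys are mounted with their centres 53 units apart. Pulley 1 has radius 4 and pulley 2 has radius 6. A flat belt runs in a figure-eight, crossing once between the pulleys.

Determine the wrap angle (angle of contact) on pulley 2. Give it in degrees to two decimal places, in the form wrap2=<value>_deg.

crossed belt: β = asin((r1+r2)/C) = asin(10/53) = 10.8757°
wrap1 = wrap2 = π + 2β = 201.7514°

wrap2=201.75_deg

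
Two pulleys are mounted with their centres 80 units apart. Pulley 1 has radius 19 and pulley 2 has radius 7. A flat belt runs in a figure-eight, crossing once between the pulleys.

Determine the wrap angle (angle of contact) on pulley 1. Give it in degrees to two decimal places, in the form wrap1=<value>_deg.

crossed belt: β = asin((r1+r2)/C) = asin(26/80) = 18.9656°
wrap1 = wrap2 = π + 2β = 217.9311°

wrap1=217.93_deg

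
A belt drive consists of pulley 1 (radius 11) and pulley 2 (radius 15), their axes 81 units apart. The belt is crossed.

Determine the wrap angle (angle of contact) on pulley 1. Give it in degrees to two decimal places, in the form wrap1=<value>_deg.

wrap1=217.45_deg

crossed belt: β = asin((r1+r2)/C) = asin(26/81) = 18.7227°
wrap1 = wrap2 = π + 2β = 217.4453°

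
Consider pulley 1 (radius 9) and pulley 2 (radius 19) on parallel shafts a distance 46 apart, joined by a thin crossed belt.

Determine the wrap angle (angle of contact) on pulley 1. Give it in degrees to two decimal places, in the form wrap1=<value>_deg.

wrap1=254.99_deg

crossed belt: β = asin((r1+r2)/C) = asin(28/46) = 37.4952°
wrap1 = wrap2 = π + 2β = 254.9905°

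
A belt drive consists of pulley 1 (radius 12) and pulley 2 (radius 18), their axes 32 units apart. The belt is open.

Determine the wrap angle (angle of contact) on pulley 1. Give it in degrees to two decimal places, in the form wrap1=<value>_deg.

wrap1=158.39_deg

open belt: β = asin((r2−r1)/C) = asin(6/32) = 10.8069°
wrap1 = π − 2β = 158.3862°
wrap2 = π + 2β = 201.6138°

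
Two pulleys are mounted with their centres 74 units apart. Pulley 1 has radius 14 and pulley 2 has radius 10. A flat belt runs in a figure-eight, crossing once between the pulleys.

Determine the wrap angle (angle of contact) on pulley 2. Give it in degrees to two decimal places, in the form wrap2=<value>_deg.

crossed belt: β = asin((r1+r2)/C) = asin(24/74) = 18.9246°
wrap1 = wrap2 = π + 2β = 217.8493°

wrap2=217.85_deg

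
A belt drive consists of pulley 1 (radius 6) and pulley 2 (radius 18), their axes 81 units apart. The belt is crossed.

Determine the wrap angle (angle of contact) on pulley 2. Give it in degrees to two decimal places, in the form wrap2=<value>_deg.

crossed belt: β = asin((r1+r2)/C) = asin(24/81) = 17.2353°
wrap1 = wrap2 = π + 2β = 214.4706°

wrap2=214.47_deg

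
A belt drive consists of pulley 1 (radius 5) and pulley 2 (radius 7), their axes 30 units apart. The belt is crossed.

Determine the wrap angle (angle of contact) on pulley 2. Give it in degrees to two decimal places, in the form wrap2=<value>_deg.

wrap2=227.16_deg

crossed belt: β = asin((r1+r2)/C) = asin(12/30) = 23.5782°
wrap1 = wrap2 = π + 2β = 227.1564°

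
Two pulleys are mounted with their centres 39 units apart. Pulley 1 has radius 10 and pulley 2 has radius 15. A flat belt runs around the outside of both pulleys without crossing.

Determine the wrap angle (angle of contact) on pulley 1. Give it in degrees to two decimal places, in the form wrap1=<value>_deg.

open belt: β = asin((r2−r1)/C) = asin(5/39) = 7.3659°
wrap1 = π − 2β = 165.2682°
wrap2 = π + 2β = 194.7318°

wrap1=165.27_deg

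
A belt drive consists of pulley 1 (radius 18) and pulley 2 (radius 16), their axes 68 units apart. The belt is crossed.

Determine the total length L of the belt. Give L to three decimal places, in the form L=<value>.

L=260.198

crossed belt: β = asin((r1+r2)/C) = asin(34/68) = 30.0000°
wrap1 = wrap2 = π + 2β = 240.0000°
tangent length = C·cosβ = 58.8897
L = (r1+r2)·wrap + 2·C·cosβ = 34·4.1888 + 2·58.8897 = 260.1983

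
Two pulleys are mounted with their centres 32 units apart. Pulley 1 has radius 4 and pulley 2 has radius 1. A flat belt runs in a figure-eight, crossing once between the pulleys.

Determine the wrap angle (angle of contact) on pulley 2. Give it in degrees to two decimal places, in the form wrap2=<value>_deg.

crossed belt: β = asin((r1+r2)/C) = asin(5/32) = 8.9893°
wrap1 = wrap2 = π + 2β = 197.9786°

wrap2=197.98_deg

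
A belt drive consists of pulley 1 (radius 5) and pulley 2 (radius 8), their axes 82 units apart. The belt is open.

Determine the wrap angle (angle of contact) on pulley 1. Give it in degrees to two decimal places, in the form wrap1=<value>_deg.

wrap1=175.81_deg

open belt: β = asin((r2−r1)/C) = asin(3/82) = 2.0967°
wrap1 = π − 2β = 175.8067°
wrap2 = π + 2β = 184.1933°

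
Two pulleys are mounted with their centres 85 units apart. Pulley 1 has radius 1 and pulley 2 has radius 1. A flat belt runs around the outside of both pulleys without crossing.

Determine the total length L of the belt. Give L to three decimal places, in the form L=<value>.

L=176.283

open belt: β = asin((r2−r1)/C) = asin(0/85) = 0.0000°
wrap1 = π − 2β = 180.0000°
wrap2 = π + 2β = 180.0000°
tangent length = C·cosβ = 85.0000
L = r1·wrap1 + r2·wrap2 + 2·C·cosβ = 1·3.1416 + 1·3.1416 + 2·85.0000 = 176.2832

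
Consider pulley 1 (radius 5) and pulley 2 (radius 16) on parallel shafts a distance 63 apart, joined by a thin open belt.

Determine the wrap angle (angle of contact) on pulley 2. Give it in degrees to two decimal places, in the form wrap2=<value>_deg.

wrap2=200.11_deg

open belt: β = asin((r2−r1)/C) = asin(11/63) = 10.0556°
wrap1 = π − 2β = 159.8889°
wrap2 = π + 2β = 200.1111°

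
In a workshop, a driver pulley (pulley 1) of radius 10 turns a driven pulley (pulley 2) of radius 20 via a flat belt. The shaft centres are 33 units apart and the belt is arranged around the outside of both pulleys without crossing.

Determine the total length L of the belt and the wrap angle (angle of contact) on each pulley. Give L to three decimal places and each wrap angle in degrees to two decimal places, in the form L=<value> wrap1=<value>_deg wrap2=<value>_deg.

L=163.302 wrap1=144.72_deg wrap2=215.28_deg

open belt: β = asin((r2−r1)/C) = asin(10/33) = 17.6397°
wrap1 = π − 2β = 144.7206°
wrap2 = π + 2β = 215.2794°
tangent length = C·cosβ = 31.4484
L = r1·wrap1 + r2·wrap2 + 2·C·cosβ = 10·2.5259 + 20·3.7573 + 2·31.4484 = 163.3019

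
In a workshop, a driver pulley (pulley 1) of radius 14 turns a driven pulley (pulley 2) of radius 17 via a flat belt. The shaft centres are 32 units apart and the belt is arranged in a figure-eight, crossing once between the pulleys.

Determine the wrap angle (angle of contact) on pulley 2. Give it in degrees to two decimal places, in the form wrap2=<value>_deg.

crossed belt: β = asin((r1+r2)/C) = asin(31/32) = 75.6385°
wrap1 = wrap2 = π + 2β = 331.2770°

wrap2=331.28_deg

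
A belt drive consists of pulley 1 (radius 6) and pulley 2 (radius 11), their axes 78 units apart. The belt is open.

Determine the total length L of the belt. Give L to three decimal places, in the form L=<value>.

open belt: β = asin((r2−r1)/C) = asin(5/78) = 3.6753°
wrap1 = π − 2β = 172.6493°
wrap2 = π + 2β = 187.3507°
tangent length = C·cosβ = 77.8396
L = r1·wrap1 + r2·wrap2 + 2·C·cosβ = 6·3.0133 + 11·3.2699 + 2·77.8396 = 209.7277

L=209.728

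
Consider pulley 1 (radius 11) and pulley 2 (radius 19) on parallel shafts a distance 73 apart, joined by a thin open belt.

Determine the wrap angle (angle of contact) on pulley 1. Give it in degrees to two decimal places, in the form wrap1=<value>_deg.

wrap1=167.42_deg

open belt: β = asin((r2−r1)/C) = asin(8/73) = 6.2916°
wrap1 = π − 2β = 167.4167°
wrap2 = π + 2β = 192.5833°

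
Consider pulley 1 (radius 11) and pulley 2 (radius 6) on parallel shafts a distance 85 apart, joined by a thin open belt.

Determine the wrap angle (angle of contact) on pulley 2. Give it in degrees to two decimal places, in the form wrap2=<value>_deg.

wrap2=173.26_deg

open belt: β = asin((r2−r1)/C) = asin(-5/85) = -3.3723°
wrap1 = π − 2β = 186.7446°
wrap2 = π + 2β = 173.2554°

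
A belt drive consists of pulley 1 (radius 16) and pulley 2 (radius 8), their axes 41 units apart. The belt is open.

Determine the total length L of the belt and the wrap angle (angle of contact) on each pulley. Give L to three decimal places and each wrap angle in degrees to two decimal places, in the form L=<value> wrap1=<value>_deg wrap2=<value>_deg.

open belt: β = asin((r2−r1)/C) = asin(-8/41) = -11.2518°
wrap1 = π − 2β = 202.5037°
wrap2 = π + 2β = 157.4963°
tangent length = C·cosβ = 40.2119
L = r1·wrap1 + r2·wrap2 + 2·C·cosβ = 16·3.5344 + 8·2.7488 + 2·40.2119 = 158.9642

L=158.964 wrap1=202.50_deg wrap2=157.50_deg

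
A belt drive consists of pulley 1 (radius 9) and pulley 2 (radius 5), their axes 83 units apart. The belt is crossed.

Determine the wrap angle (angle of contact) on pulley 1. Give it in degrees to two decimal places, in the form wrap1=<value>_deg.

crossed belt: β = asin((r1+r2)/C) = asin(14/83) = 9.7108°
wrap1 = wrap2 = π + 2β = 199.4215°

wrap1=199.42_deg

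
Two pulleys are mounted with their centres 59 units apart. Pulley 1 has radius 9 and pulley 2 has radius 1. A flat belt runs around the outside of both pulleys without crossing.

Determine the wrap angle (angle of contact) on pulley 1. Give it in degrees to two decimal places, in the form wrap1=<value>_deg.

wrap1=195.59_deg

open belt: β = asin((r2−r1)/C) = asin(-8/59) = -7.7929°
wrap1 = π − 2β = 195.5858°
wrap2 = π + 2β = 164.4142°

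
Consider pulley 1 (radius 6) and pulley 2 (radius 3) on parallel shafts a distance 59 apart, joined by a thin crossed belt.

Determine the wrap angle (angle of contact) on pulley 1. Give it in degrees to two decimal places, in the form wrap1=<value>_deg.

wrap1=197.55_deg

crossed belt: β = asin((r1+r2)/C) = asin(9/59) = 8.7743°
wrap1 = wrap2 = π + 2β = 197.5486°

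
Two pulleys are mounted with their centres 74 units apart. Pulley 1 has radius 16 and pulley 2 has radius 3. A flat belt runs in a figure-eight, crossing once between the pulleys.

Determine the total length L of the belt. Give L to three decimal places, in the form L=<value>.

L=212.596

crossed belt: β = asin((r1+r2)/C) = asin(19/74) = 14.8777°
wrap1 = wrap2 = π + 2β = 209.7554°
tangent length = C·cosβ = 71.5192
L = (r1+r2)·wrap + 2·C·cosβ = 19·3.6609 + 2·71.5192 = 212.5960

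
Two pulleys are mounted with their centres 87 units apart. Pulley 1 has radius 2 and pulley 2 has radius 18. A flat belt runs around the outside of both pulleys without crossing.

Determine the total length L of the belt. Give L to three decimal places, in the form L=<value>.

open belt: β = asin((r2−r1)/C) = asin(16/87) = 10.5975°
wrap1 = π − 2β = 158.8050°
wrap2 = π + 2β = 201.1950°
tangent length = C·cosβ = 85.5161
L = r1·wrap1 + r2·wrap2 + 2·C·cosβ = 2·2.7717 + 18·3.5115 + 2·85.5161 = 239.7828

L=239.783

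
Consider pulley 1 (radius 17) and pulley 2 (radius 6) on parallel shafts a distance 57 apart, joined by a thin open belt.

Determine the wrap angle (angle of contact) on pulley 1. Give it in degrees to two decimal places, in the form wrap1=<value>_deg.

wrap1=202.25_deg

open belt: β = asin((r2−r1)/C) = asin(-11/57) = -11.1269°
wrap1 = π − 2β = 202.2538°
wrap2 = π + 2β = 157.7462°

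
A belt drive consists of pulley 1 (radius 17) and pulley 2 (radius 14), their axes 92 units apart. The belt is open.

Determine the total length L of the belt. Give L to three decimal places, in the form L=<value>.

open belt: β = asin((r2−r1)/C) = asin(-3/92) = -1.8687°
wrap1 = π − 2β = 183.7373°
wrap2 = π + 2β = 176.2627°
tangent length = C·cosβ = 91.9511
L = r1·wrap1 + r2·wrap2 + 2·C·cosβ = 17·3.2068 + 14·3.0764 + 2·91.9511 = 281.4872

L=281.487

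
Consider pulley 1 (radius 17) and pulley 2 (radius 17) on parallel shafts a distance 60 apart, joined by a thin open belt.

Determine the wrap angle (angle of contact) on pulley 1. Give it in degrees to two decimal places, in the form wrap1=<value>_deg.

open belt: β = asin((r2−r1)/C) = asin(0/60) = 0.0000°
wrap1 = π − 2β = 180.0000°
wrap2 = π + 2β = 180.0000°

wrap1=180.00_deg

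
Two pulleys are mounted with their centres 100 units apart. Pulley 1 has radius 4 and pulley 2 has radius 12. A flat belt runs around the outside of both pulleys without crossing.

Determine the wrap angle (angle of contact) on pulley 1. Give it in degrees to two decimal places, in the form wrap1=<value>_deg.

open belt: β = asin((r2−r1)/C) = asin(8/100) = 4.5886°
wrap1 = π − 2β = 170.8229°
wrap2 = π + 2β = 189.1771°

wrap1=170.82_deg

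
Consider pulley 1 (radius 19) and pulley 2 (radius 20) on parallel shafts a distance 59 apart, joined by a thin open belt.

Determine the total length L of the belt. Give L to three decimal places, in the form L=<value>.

L=240.539

open belt: β = asin((r2−r1)/C) = asin(1/59) = 0.9712°
wrap1 = π − 2β = 178.0577°
wrap2 = π + 2β = 181.9423°
tangent length = C·cosβ = 58.9915
L = r1·wrap1 + r2·wrap2 + 2·C·cosβ = 19·3.1077 + 20·3.1755 + 2·58.9915 = 240.5391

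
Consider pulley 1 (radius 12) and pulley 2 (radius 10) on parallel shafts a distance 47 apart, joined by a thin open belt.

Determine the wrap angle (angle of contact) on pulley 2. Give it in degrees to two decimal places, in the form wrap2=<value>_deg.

wrap2=175.12_deg

open belt: β = asin((r2−r1)/C) = asin(-2/47) = -2.4389°
wrap1 = π − 2β = 184.8777°
wrap2 = π + 2β = 175.1223°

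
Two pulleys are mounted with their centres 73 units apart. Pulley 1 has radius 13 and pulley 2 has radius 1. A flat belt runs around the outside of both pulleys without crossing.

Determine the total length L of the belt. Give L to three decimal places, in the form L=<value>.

open belt: β = asin((r2−r1)/C) = asin(-12/73) = -9.4614°
wrap1 = π − 2β = 198.9229°
wrap2 = π + 2β = 161.0771°
tangent length = C·cosβ = 72.0069
L = r1·wrap1 + r2·wrap2 + 2·C·cosβ = 13·3.4719 + 1·2.8113 + 2·72.0069 = 191.9594

L=191.959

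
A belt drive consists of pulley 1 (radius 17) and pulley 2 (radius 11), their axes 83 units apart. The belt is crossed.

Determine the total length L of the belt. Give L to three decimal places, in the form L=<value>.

L=263.503

crossed belt: β = asin((r1+r2)/C) = asin(28/83) = 19.7155°
wrap1 = wrap2 = π + 2β = 219.4309°
tangent length = C·cosβ = 78.1345
L = (r1+r2)·wrap + 2·C·cosβ = 28·3.8298 + 2·78.1345 = 263.5032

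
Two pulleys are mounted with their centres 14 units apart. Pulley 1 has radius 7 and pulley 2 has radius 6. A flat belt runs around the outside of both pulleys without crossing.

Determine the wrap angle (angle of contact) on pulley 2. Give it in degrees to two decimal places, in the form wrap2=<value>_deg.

open belt: β = asin((r2−r1)/C) = asin(-1/14) = -4.0960°
wrap1 = π − 2β = 188.1921°
wrap2 = π + 2β = 171.8079°

wrap2=171.81_deg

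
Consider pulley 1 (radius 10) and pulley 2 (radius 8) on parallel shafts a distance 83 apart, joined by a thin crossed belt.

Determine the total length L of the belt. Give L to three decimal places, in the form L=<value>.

crossed belt: β = asin((r1+r2)/C) = asin(18/83) = 12.5251°
wrap1 = wrap2 = π + 2β = 205.0502°
tangent length = C·cosβ = 81.0247
L = (r1+r2)·wrap + 2·C·cosβ = 18·3.5788 + 2·81.0247 = 226.4678

L=226.468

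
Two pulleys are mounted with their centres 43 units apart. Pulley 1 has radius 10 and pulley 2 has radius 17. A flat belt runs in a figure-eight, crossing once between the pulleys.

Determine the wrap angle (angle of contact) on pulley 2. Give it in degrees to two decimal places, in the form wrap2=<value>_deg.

crossed belt: β = asin((r1+r2)/C) = asin(27/43) = 38.8959°
wrap1 = wrap2 = π + 2β = 257.7917°

wrap2=257.79_deg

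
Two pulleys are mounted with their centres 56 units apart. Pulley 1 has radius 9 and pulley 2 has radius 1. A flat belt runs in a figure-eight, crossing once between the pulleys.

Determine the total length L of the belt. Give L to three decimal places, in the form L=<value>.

L=145.206

crossed belt: β = asin((r1+r2)/C) = asin(10/56) = 10.2866°
wrap1 = wrap2 = π + 2β = 200.5731°
tangent length = C·cosβ = 55.0999
L = (r1+r2)·wrap + 2·C·cosβ = 10·3.5007 + 2·55.0999 = 145.2064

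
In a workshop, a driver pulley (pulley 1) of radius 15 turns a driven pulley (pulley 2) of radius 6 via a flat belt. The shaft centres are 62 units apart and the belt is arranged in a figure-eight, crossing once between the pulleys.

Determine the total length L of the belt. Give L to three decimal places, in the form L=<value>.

L=197.157

crossed belt: β = asin((r1+r2)/C) = asin(21/62) = 19.7983°
wrap1 = wrap2 = π + 2β = 219.5966°
tangent length = C·cosβ = 58.3352
L = (r1+r2)·wrap + 2·C·cosβ = 21·3.8327 + 2·58.3352 = 197.1568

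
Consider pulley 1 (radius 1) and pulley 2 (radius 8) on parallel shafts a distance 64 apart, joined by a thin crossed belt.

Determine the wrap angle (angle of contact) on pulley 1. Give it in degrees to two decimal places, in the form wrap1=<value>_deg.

crossed belt: β = asin((r1+r2)/C) = asin(9/64) = 8.0840°
wrap1 = wrap2 = π + 2β = 196.1680°

wrap1=196.17_deg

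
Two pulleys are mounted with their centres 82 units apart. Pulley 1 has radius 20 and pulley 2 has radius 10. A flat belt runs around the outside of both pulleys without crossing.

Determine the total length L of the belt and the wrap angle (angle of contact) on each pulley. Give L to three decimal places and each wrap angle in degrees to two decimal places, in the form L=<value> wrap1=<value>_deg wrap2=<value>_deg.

open belt: β = asin((r2−r1)/C) = asin(-10/82) = -7.0047°
wrap1 = π − 2β = 194.0095°
wrap2 = π + 2β = 165.9905°
tangent length = C·cosβ = 81.3880
L = r1·wrap1 + r2·wrap2 + 2·C·cosβ = 20·3.3861 + 10·2.8971 + 2·81.3880 = 259.4688

L=259.469 wrap1=194.01_deg wrap2=165.99_deg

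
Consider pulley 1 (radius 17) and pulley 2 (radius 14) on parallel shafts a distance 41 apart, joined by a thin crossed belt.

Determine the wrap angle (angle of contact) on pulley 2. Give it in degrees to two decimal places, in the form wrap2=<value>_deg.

wrap2=278.24_deg

crossed belt: β = asin((r1+r2)/C) = asin(31/41) = 49.1214°
wrap1 = wrap2 = π + 2β = 278.2427°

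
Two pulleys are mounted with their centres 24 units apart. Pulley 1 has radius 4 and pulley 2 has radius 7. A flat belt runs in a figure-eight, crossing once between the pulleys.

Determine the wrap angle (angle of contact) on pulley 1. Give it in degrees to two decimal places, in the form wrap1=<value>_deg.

crossed belt: β = asin((r1+r2)/C) = asin(11/24) = 27.2796°
wrap1 = wrap2 = π + 2β = 234.5592°

wrap1=234.56_deg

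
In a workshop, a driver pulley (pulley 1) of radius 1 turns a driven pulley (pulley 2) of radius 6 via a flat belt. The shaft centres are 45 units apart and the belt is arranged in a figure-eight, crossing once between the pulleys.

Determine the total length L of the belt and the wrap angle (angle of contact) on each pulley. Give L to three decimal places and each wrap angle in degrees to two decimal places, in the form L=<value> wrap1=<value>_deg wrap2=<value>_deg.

L=113.082 wrap1=197.90_deg wrap2=197.90_deg

crossed belt: β = asin((r1+r2)/C) = asin(7/45) = 8.9490°
wrap1 = wrap2 = π + 2β = 197.8980°
tangent length = C·cosβ = 44.4522
L = (r1+r2)·wrap + 2·C·cosβ = 7·3.4540 + 2·44.4522 = 113.0822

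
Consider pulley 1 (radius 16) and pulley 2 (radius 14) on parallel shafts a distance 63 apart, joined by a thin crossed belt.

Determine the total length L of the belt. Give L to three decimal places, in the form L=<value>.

crossed belt: β = asin((r1+r2)/C) = asin(30/63) = 28.4369°
wrap1 = wrap2 = π + 2β = 236.8738°
tangent length = C·cosβ = 55.3986
L = (r1+r2)·wrap + 2·C·cosβ = 30·4.1342 + 2·55.3986 = 234.8239

L=234.824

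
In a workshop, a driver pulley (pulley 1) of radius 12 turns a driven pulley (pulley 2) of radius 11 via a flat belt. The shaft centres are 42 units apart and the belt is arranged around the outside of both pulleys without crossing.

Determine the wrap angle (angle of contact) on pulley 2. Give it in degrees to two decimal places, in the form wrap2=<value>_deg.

open belt: β = asin((r2−r1)/C) = asin(-1/42) = -1.3643°
wrap1 = π − 2β = 182.7286°
wrap2 = π + 2β = 177.2714°

wrap2=177.27_deg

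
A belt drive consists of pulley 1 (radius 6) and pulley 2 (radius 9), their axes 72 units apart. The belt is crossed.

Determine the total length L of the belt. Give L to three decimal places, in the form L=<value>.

crossed belt: β = asin((r1+r2)/C) = asin(15/72) = 12.0247°
wrap1 = wrap2 = π + 2β = 204.0494°
tangent length = C·cosβ = 70.4202
L = (r1+r2)·wrap + 2·C·cosβ = 15·3.5613 + 2·70.4202 = 194.2603

L=194.260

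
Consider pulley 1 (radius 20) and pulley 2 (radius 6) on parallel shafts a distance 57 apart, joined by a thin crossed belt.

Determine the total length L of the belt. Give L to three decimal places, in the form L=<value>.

L=207.761

crossed belt: β = asin((r1+r2)/C) = asin(26/57) = 27.1383°
wrap1 = wrap2 = π + 2β = 234.2767°
tangent length = C·cosβ = 50.7247
L = (r1+r2)·wrap + 2·C·cosβ = 26·4.0889 + 2·50.7247 = 207.7609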